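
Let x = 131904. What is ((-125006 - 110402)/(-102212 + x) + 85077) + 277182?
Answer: 2688989705/7423 ≈ 3.6225e+5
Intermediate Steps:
((-125006 - 110402)/(-102212 + x) + 85077) + 277182 = ((-125006 - 110402)/(-102212 + 131904) + 85077) + 277182 = (-235408/29692 + 85077) + 277182 = (-235408*1/29692 + 85077) + 277182 = (-58852/7423 + 85077) + 277182 = 631467719/7423 + 277182 = 2688989705/7423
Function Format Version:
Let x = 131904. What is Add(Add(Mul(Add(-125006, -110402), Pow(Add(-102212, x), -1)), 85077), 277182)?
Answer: Rational(2688989705, 7423) ≈ 3.6225e+5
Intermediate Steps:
Add(Add(Mul(Add(-125006, -110402), Pow(Add(-102212, x), -1)), 85077), 277182) = Add(Add(Mul(Add(-125006, -110402), Pow(Add(-102212, 131904), -1)), 85077), 277182) = Add(Add(Mul(-235408, Pow(29692, -1)), 85077), 277182) = Add(Add(Mul(-235408, Rational(1, 29692)), 85077), 277182) = Add(Add(Rational(-58852, 7423), 85077), 277182) = Add(Rational(631467719, 7423), 277182) = Rational(2688989705, 7423)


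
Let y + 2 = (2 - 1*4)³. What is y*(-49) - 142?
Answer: 348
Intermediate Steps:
y = -10 (y = -2 + (2 - 1*4)³ = -2 + (2 - 4)³ = -2 + (-2)³ = -2 - 8 = -10)
y*(-49) - 142 = -10*(-49) - 142 = 490 - 142 = 348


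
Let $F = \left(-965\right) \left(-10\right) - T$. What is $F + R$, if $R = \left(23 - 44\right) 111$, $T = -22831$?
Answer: $30150$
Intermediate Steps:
$F = 32481$ ($F = \left(-965\right) \left(-10\right) - -22831 = 9650 + 22831 = 32481$)
$R = -2331$ ($R = \left(-21\right) 111 = -2331$)
$F + R = 32481 - 2331 = 30150$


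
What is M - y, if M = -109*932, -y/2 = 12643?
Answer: -76302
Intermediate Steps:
y = -25286 (y = -2*12643 = -25286)
M = -101588
M - y = -101588 - 1*(-25286) = -101588 + 25286 = -76302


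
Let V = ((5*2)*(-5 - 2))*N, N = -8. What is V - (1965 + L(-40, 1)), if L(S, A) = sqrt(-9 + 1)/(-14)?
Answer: -1405 + I*sqrt(2)/7 ≈ -1405.0 + 0.20203*I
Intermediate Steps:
L(S, A) = -I*sqrt(2)/7 (L(S, A) = sqrt(-8)*(-1/14) = (2*I*sqrt(2))*(-1/14) = -I*sqrt(2)/7)
V = 560 (V = ((5*2)*(-5 - 2))*(-8) = (10*(-7))*(-8) = -70*(-8) = 560)
V - (1965 + L(-40, 1)) = 560 - (1965 - I*sqrt(2)/7) = 560 + (-1965 + I*sqrt(2)/7) = -1405 + I*sqrt(2)/7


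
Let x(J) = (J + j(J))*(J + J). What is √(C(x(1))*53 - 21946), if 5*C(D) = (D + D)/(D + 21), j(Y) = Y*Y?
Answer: I*√13714130/25 ≈ 148.13*I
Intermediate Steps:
j(Y) = Y²
x(J) = 2*J*(J + J²) (x(J) = (J + J²)*(J + J) = (J + J²)*(2*J) = 2*J*(J + J²))
C(D) = 2*D/(5*(21 + D)) (C(D) = ((D + D)/(D + 21))/5 = ((2*D)/(21 + D))/5 = (2*D/(21 + D))/5 = 2*D/(5*(21 + D)))
√(C(x(1))*53 - 21946) = √((2*(2*1²*(1 + 1))/(5*(21 + 2*1²*(1 + 1))))*53 - 21946) = √((2*(2*1*2)/(5*(21 + 2*1*2)))*53 - 21946) = √(((⅖)*4/(21 + 4))*53 - 21946) = √(((⅖)*4/25)*53 - 21946) = √(((⅖)*4*(1/25))*53 - 21946) = √((8/125)*53 - 21946) = √(424/125 - 21946) = √(-2742826/125) = I*√13714130/25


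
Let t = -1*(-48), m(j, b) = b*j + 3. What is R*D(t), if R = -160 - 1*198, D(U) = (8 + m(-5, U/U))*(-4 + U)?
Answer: -94512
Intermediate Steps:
m(j, b) = 3 + b*j
t = 48
D(U) = -24 + 6*U (D(U) = (8 + (3 + (U/U)*(-5)))*(-4 + U) = (8 + (3 + 1*(-5)))*(-4 + U) = (8 + (3 - 5))*(-4 + U) = (8 - 2)*(-4 + U) = 6*(-4 + U) = -24 + 6*U)
R = -358 (R = -160 - 198 = -358)
R*D(t) = -358*(-24 + 6*48) = -358*(-24 + 288) = -358*264 = -94512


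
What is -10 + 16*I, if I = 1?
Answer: 6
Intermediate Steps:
-10 + 16*I = -10 + 16*1 = -10 + 16 = 6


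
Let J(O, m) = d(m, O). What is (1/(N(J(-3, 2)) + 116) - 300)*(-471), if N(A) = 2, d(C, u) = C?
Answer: 16672929/118 ≈ 1.4130e+5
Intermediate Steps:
J(O, m) = m
(1/(N(J(-3, 2)) + 116) - 300)*(-471) = (1/(2 + 116) - 300)*(-471) = (1/118 - 300)*(-471) = -35399/118*(-471) = 16672929/118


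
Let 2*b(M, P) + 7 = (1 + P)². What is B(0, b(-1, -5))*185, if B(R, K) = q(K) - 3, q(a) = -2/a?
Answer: -5735/9 ≈ -637.22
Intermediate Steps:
b(M, P) = -7/2 + (1 + P)²/2
B(R, K) = -3 - 2/K (B(R, K) = -2/K - 3 = -3 - 2/K)
B(0, b(-1, -5))*185 = (-3 - 2/(-7/2 + (1 - 5)²/2))*185 = (-3 - 2/(-7/2 + (½)*(-4)²))*185 = (-3 - 2/(-7/2 + (½)*16))*185 = (-3 - 2/(-7/2 + 8))*185 = (-3 - 2/9/2)*185 = (-3 - 2*2/9)*185 = (-3 - 4/9)*185 = -31/9*185 = -5735/9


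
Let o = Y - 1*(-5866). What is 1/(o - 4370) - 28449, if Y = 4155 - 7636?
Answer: -56471266/1985 ≈ -28449.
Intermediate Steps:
Y = -3481
o = 2385 (o = -3481 - 1*(-5866) = -3481 + 5866 = 2385)
1/(o - 4370) - 28449 = 1/(2385 - 4370) - 28449 = 1/(-1985) - 28449 = -1/1985 - 28449 = -56471266/1985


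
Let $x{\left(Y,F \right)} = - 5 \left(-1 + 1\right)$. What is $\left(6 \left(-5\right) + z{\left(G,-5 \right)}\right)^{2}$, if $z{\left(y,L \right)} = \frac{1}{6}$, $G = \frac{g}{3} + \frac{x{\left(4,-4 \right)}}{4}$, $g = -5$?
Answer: $\frac{32041}{36} \approx 890.03$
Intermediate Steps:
$x{\left(Y,F \right)} = 0$ ($x{\left(Y,F \right)} = \left(-5\right) 0 = 0$)
$G = - \frac{5}{3}$ ($G = - \frac{5}{3} + \frac{0}{4} = \left(-5\right) \frac{1}{3} + 0 \cdot \frac{1}{4} = - \frac{5}{3} + 0 = - \frac{5}{3} \approx -1.6667$)
$z{\left(y,L \right)} = \frac{1}{6}$
$\left(6 \left(-5\right) + z{\left(G,-5 \right)}\right)^{2} = \left(6 \left(-5\right) + \frac{1}{6}\right)^{2} = \left(-30 + \frac{1}{6}\right)^{2} = \left(- \frac{179}{6}\right)^{2} = \frac{32041}{36}$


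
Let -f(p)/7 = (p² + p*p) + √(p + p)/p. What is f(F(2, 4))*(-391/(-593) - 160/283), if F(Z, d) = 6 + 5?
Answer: -26719462/167819 - 110411*√22/1846009 ≈ -159.50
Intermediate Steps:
F(Z, d) = 11
f(p) = -14*p² - 7*√2/√p (f(p) = -7*((p² + p*p) + √(p + p)/p) = -7*((p² + p²) + √(2*p)/p) = -7*(2*p² + (√2*√p)/p) = -7*(2*p² + √2/√p) = -14*p² - 7*√2/√p)
f(F(2, 4))*(-391/(-593) - 160/283) = (-14*11² - 7*√2/√11)*(-391/(-593) - 160/283) = (-14*121 - 7*√2*√11/11)*(-391*(-1/593) - 160*1/283) = (-1694 - 7*√22/11)*(391/593 - 160/283) = (-1694 - 7*√22/11)*(15773/167819) = -26719462/167819 - 110411*√22/1846009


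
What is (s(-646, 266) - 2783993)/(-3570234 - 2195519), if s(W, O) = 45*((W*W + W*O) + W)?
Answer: -8233537/5765753 ≈ -1.4280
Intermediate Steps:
s(W, O) = 45*W + 45*W² + 45*O*W (s(W, O) = 45*((W² + O*W) + W) = 45*(W + W² + O*W) = 45*W + 45*W² + 45*O*W)
(s(-646, 266) - 2783993)/(-3570234 - 2195519) = (45*(-646)*(1 + 266 - 646) - 2783993)/(-3570234 - 2195519) = (45*(-646)*(-379) - 2783993)/(-5765753) = (11017530 - 2783993)*(-1/5765753) = 8233537*(-1/5765753) = -8233537/5765753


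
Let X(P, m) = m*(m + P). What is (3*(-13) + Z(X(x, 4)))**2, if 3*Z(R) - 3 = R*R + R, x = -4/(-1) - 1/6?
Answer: 65480464/729 ≈ 89822.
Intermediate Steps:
x = 23/6 (x = -4*(-1) - 1*1/6 = 4 - 1/6 = 23/6 ≈ 3.8333)
X(P, m) = m*(P + m)
Z(R) = 1 + R/3 + R**2/3 (Z(R) = 1 + (R*R + R)/3 = 1 + (R**2 + R)/3 = 1 + (R + R**2)/3 = 1 + (R/3 + R**2/3) = 1 + R/3 + R**2/3)
(3*(-13) + Z(X(x, 4)))**2 = (3*(-13) + (1 + (4*(23/6 + 4))/3 + (4*(23/6 + 4))**2/3))**2 = (-39 + (1 + (4*(47/6))/3 + (4*(47/6))**2/3))**2 = (-39 + (1 + (1/3)*(94/3) + (94/3)**2/3))**2 = (-39 + (1 + 94/9 + (1/3)*(8836/9)))**2 = (-39 + (1 + 94/9 + 8836/27))**2 = (-39 + 9145/27)**2 = (8092/27)**2 = 65480464/729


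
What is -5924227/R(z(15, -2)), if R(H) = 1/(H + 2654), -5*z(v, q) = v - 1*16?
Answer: -78620416517/5 ≈ -1.5724e+10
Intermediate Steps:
z(v, q) = 16/5 - v/5 (z(v, q) = -(v - 1*16)/5 = -(v - 16)/5 = -(-16 + v)/5 = 16/5 - v/5)
R(H) = 1/(2654 + H)
-5924227/R(z(15, -2)) = -(78709279922/5 - 17772681) = -5924227/(1/(2654 + (16/5 - 3))) = -5924227/(1/(2654 + ⅕)) = -5924227/(1/(13271/5)) = -5924227/5/13271 = -5924227*13271/5 = -78620416517/5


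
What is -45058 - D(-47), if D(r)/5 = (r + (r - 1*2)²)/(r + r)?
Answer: -2111841/47 ≈ -44933.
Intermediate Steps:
D(r) = 5*(r + (-2 + r)²)/(2*r) (D(r) = 5*((r + (r - 1*2)²)/(r + r)) = 5*((r + (r - 2)²)/((2*r))) = 5*((r + (-2 + r)²)*(1/(2*r))) = 5*((r + (-2 + r)²)/(2*r)) = 5*(r + (-2 + r)²)/(2*r))
-45058 - D(-47) = -45058 - 5*(-47 + (-2 - 47)²)/(2*(-47)) = -45058 - 5*(-1)*(-47 + (-49)²)/(2*47) = -45058 - 5*(-1)*(-47 + 2401)/(2*47) = -45058 - 5*(-1)*2354/(2*47) = -45058 - 1*(-5885/47) = -45058 + 5885/47 = -2111841/47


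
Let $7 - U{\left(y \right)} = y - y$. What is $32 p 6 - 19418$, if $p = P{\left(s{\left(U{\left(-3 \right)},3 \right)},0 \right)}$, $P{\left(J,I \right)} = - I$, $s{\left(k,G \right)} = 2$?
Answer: $-19418$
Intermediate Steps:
$U{\left(y \right)} = 7$ ($U{\left(y \right)} = 7 - \left(y - y\right) = 7 - 0 = 7 + 0 = 7$)
$p = 0$ ($p = \left(-1\right) 0 = 0$)
$32 p 6 - 19418 = 32 \cdot 0 \cdot 6 - 19418 = 0 \cdot 6 - 19418 = 0 - 19418 = -19418$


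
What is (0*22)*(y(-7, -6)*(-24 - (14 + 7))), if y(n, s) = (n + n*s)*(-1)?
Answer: 0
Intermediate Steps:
y(n, s) = -n - n*s
(0*22)*(y(-7, -6)*(-24 - (14 + 7))) = (0*22)*((-1*(-7)*(1 - 6))*(-24 - (14 + 7))) = 0*((-1*(-7)*(-5))*(-24 - 1*21)) = 0*(-35*(-24 - 21)) = 0*(-35*(-45)) = 0*1575 = 0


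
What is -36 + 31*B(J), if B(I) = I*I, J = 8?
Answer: 1948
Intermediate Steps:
B(I) = I²
-36 + 31*B(J) = -36 + 31*8² = -36 + 31*64 = -36 + 1984 = 1948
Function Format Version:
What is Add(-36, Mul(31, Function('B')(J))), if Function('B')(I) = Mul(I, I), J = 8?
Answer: 1948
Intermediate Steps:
Function('B')(I) = Pow(I, 2)
Add(-36, Mul(31, Function('B')(J))) = Add(-36, Mul(31, Pow(8, 2))) = Add(-36, Mul(31, 64)) = Add(-36, 1984) = 1948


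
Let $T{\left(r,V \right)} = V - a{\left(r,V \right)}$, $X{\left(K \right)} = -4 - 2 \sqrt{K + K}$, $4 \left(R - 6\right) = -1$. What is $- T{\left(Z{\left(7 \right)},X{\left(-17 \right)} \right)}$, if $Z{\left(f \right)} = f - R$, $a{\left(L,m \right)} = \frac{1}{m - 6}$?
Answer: $\frac{28 \sqrt{34} + 97 i}{2 \left(\sqrt{34} - 5 i\right)} \approx 3.9576 + 11.711 i$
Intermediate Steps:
$R = \frac{23}{4}$ ($R = 6 + \frac{1}{4} \left(-1\right) = 6 - \frac{1}{4} = \frac{23}{4} \approx 5.75$)
$a{\left(L,m \right)} = \frac{1}{-6 + m}$
$Z{\left(f \right)} = - \frac{23}{4} + f$ ($Z{\left(f \right)} = f - \frac{23}{4} = - \frac{23}{4} + f$)
$X{\left(K \right)} = -4 - 2 \sqrt{2} \sqrt{K}$ ($X{\left(K \right)} = -4 - 2 \sqrt{2 K} = -4 - 2 \sqrt{2} \sqrt{K}$)
$T{\left(r,V \right)} = V - \frac{1}{-6 + V}$
$- T{\left(Z{\left(7 \right)},X{\left(-17 \right)} \right)} = - \frac{-1 + \left(-4 - 2 \sqrt{2} \sqrt{-17}\right) \left(-6 - \left(4 + 2 \sqrt{2} \sqrt{-17}\right)\right)}{-6 - \left(4 + 2 \sqrt{2} \sqrt{-17}\right)} = - \frac{-1 + \left(-4 - 2 \sqrt{2} i \sqrt{17}\right) \left(-6 - \left(4 + 2 \sqrt{2} i \sqrt{17}\right)\right)}{-6 - \left(4 + 2 \sqrt{2} i \sqrt{17}\right)} = - \frac{-1 + \left(-4 - 2 i \sqrt{34}\right) \left(-6 - \left(4 + 2 i \sqrt{34}\right)\right)}{-6 - \left(4 + 2 i \sqrt{34}\right)} = - \frac{-1 + \left(-4 - 2 i \sqrt{34}\right) \left(-10 - 2 i \sqrt{34}\right)}{-10 - 2 i \sqrt{34}} = - \frac{-1 + \left(-10 - 2 i \sqrt{34}\right) \left(-4 - 2 i \sqrt{34}\right)}{-10 - 2 i \sqrt{34}}$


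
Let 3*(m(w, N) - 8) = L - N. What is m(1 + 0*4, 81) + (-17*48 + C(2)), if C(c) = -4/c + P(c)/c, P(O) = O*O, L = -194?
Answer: -2699/3 ≈ -899.67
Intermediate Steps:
P(O) = O²
C(c) = c - 4/c (C(c) = -4/c + c²/c = -4/c + c = c - 4/c)
m(w, N) = -170/3 - N/3 (m(w, N) = 8 + (-194 - N)/3 = 8 + (-194/3 - N/3) = -170/3 - N/3)
m(1 + 0*4, 81) + (-17*48 + C(2)) = (-170/3 - ⅓*81) + (-17*48 + (2 - 4/2)) = (-170/3 - 27) + (-816 + (2 - 4*½)) = -251/3 + (-816 + (2 - 2)) = -251/3 + (-816 + 0) = -251/3 - 816 = -2699/3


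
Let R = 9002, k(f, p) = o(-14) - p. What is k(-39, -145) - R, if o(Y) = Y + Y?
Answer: -8885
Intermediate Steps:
o(Y) = 2*Y
k(f, p) = -28 - p (k(f, p) = 2*(-14) - p = -28 - p)
k(-39, -145) - R = (-28 - 1*(-145)) - 1*9002 = (-28 + 145) - 9002 = 117 - 9002 = -8885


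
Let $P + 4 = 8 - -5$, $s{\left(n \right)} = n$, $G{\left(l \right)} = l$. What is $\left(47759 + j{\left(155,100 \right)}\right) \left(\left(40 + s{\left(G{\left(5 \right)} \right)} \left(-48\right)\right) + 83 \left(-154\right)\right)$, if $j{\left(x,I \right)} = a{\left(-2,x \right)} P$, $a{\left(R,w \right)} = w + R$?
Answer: $-637883552$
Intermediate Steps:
$P = 9$ ($P = -4 + \left(8 - -5\right) = -4 + \left(8 + 5\right) = -4 + 13 = 9$)
$a{\left(R,w \right)} = R + w$
$j{\left(x,I \right)} = -18 + 9 x$ ($j{\left(x,I \right)} = \left(-2 + x\right) 9 = -18 + 9 x$)
$\left(47759 + j{\left(155,100 \right)}\right) \left(\left(40 + s{\left(G{\left(5 \right)} \right)} \left(-48\right)\right) + 83 \left(-154\right)\right) = \left(47759 + \left(-18 + 9 \cdot 155\right)\right) \left(\left(40 + 5 \left(-48\right)\right) + 83 \left(-154\right)\right) = \left(47759 + \left(-18 + 1395\right)\right) \left(\left(40 - 240\right) - 12782\right) = \left(47759 + 1377\right) \left(-200 - 12782\right) = 49136 \left(-12982\right) = -637883552$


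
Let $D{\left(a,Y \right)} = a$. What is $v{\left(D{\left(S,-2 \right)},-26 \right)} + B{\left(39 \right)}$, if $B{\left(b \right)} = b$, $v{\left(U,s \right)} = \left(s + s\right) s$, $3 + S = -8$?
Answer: $1391$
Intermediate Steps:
$S = -11$ ($S = -3 - 8 = -11$)
$v{\left(U,s \right)} = 2 s^{2}$ ($v{\left(U,s \right)} = 2 s s = 2 s^{2}$)
$v{\left(D{\left(S,-2 \right)},-26 \right)} + B{\left(39 \right)} = 2 \left(-26\right)^{2} + 39 = 2 \cdot 676 + 39 = 1352 + 39 = 1391$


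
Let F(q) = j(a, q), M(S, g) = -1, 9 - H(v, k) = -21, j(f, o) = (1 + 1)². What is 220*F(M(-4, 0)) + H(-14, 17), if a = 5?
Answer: 910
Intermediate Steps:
j(f, o) = 4 (j(f, o) = 2² = 4)
H(v, k) = 30 (H(v, k) = 9 - 1*(-21) = 9 + 21 = 30)
F(q) = 4
220*F(M(-4, 0)) + H(-14, 17) = 220*4 + 30 = 880 + 30 = 910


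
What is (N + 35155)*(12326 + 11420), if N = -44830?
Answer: -229742550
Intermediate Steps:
(N + 35155)*(12326 + 11420) = (-44830 + 35155)*(12326 + 11420) = -9675*23746 = -229742550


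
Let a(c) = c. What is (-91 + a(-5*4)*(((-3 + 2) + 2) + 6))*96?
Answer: -22176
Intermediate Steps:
(-91 + a(-5*4)*(((-3 + 2) + 2) + 6))*96 = (-91 + (-5*4)*(((-3 + 2) + 2) + 6))*96 = (-91 - 20*((-1 + 2) + 6))*96 = (-91 - 20*(1 + 6))*96 = (-91 - 20*7)*96 = (-91 - 140)*96 = -231*96 = -22176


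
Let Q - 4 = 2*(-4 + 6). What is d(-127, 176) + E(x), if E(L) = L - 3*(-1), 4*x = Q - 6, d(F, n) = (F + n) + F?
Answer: -149/2 ≈ -74.500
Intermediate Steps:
d(F, n) = n + 2*F
Q = 8 (Q = 4 + 2*(-4 + 6) = 4 + 2*2 = 4 + 4 = 8)
x = ½ (x = (8 - 6)/4 = (¼)*2 = ½ ≈ 0.50000)
E(L) = 3 + L (E(L) = L + 3 = 3 + L)
d(-127, 176) + E(x) = (176 + 2*(-127)) + (3 + ½) = (176 - 254) + 7/2 = -78 + 7/2 = -149/2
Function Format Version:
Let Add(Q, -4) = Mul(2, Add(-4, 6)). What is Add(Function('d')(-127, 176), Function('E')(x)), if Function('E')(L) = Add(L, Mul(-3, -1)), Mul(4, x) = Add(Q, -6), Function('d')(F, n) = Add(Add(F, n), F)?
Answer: Rational(-149, 2) ≈ -74.500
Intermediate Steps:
Function('d')(F, n) = Add(n, Mul(2, F))
Q = 8 (Q = Add(4, Mul(2, Add(-4, 6))) = Add(4, Mul(2, 2)) = Add(4, 4) = 8)
x = Rational(1, 2) (x = Mul(Rational(1, 4), Add(8, -6)) = Mul(Rational(1, 4), 2) = Rational(1, 2) ≈ 0.50000)
Function('E')(L) = Add(3, L) (Function('E')(L) = Add(L, 3) = Add(3, L))
Add(Function('d')(-127, 176), Function('E')(x)) = Add(Add(176, Mul(2, -127)), Add(3, Rational(1, 2))) = Add(Add(176, -254), Rational(7, 2)) = Add(-78, Rational(7, 2)) = Rational(-149, 2)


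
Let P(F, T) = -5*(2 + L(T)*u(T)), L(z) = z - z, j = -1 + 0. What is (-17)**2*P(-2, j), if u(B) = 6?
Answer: -2890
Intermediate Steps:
j = -1
L(z) = 0
P(F, T) = -10 (P(F, T) = -5*(2 + 0*6) = -5*(2 + 0) = -5*2 = -10)
(-17)**2*P(-2, j) = (-17)**2*(-10) = 289*(-10) = -2890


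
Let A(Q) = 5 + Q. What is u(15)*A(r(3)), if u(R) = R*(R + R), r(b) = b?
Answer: 3600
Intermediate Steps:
u(R) = 2*R² (u(R) = R*(2*R) = 2*R²)
u(15)*A(r(3)) = (2*15²)*(5 + 3) = (2*225)*8 = 450*8 = 3600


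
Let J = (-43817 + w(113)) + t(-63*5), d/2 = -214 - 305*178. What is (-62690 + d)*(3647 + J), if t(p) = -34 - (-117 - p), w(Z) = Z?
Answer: 6917540722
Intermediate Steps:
d = -109008 (d = 2*(-214 - 305*178) = 2*(-214 - 54290) = 2*(-54504) = -109008)
t(p) = 83 + p (t(p) = -34 + (117 + p) = 83 + p)
J = -43936 (J = (-43817 + 113) + (83 - 63*5) = -43704 + (83 - 315) = -43704 - 232 = -43936)
(-62690 + d)*(3647 + J) = (-62690 - 109008)*(3647 - 43936) = -171698*(-40289) = 6917540722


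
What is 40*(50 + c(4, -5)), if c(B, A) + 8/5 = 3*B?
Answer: 2416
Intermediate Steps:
c(B, A) = -8/5 + 3*B
40*(50 + c(4, -5)) = 40*(50 + (-8/5 + 3*4)) = 40*(50 + (-8/5 + 12)) = 40*(50 + 52/5) = 40*(302/5) = 2416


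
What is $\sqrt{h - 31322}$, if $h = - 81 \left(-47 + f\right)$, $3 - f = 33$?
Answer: $i \sqrt{25085} \approx 158.38 i$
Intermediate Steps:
$f = -30$ ($f = 3 - 33 = -30$)
$h = 6237$ ($h = - 81 \left(-47 - 30\right) = \left(-81\right) \left(-77\right) = 6237$)
$\sqrt{h - 31322} = \sqrt{6237 - 31322} = \sqrt{-25085} = i \sqrt{25085}$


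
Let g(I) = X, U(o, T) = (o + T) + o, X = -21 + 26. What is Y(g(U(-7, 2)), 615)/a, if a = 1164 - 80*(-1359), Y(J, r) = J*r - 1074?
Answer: 667/36628 ≈ 0.018210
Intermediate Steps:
X = 5
U(o, T) = T + 2*o (U(o, T) = (T + o) + o = T + 2*o)
g(I) = 5
Y(J, r) = -1074 + J*r
a = 109884 (a = 1164 + 108720 = 109884)
Y(g(U(-7, 2)), 615)/a = (-1074 + 5*615)/109884 = (-1074 + 3075)*(1/109884) = 2001*(1/109884) = 667/36628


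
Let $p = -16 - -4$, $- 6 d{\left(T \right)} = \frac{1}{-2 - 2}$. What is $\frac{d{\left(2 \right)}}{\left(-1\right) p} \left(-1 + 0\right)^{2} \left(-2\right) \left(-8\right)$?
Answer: $\frac{1}{18} \approx 0.055556$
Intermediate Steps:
$d{\left(T \right)} = \frac{1}{24}$ ($d{\left(T \right)} = - \frac{1}{6 \left(-2 - 2\right)} = - \frac{1}{6 \left(-4\right)} = \left(- \frac{1}{6}\right) \left(- \frac{1}{4}\right) = \frac{1}{24}$)
$p = -12$ ($p = -16 + 4 = -12$)
$\frac{d{\left(2 \right)}}{\left(-1\right) p} \left(-1 + 0\right)^{2} \left(-2\right) \left(-8\right) = \frac{1}{24 \left(\left(-1\right) \left(-12\right)\right)} \left(-1 + 0\right)^{2} \left(-2\right) \left(-8\right) = \frac{1}{24 \cdot 12} \left(-1\right)^{2} \left(-2\right) \left(-8\right) = \frac{1}{24} \cdot \frac{1}{12} \cdot 1 \left(-2\right) \left(-8\right) = \frac{\left(-2\right) \left(-8\right)}{288} = \frac{1}{288} \cdot 16 = \frac{1}{18}$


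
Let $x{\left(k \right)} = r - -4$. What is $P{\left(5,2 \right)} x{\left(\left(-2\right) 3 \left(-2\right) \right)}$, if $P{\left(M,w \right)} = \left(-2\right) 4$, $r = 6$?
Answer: $-80$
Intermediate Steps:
$P{\left(M,w \right)} = -8$
$x{\left(k \right)} = 10$ ($x{\left(k \right)} = 6 - -4 = 6 + 4 = 10$)
$P{\left(5,2 \right)} x{\left(\left(-2\right) 3 \left(-2\right) \right)} = \left(-8\right) 10 = -80$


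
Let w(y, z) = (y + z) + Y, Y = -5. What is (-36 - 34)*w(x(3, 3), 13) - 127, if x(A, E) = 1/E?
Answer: -2131/3 ≈ -710.33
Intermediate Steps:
w(y, z) = -5 + y + z (w(y, z) = (y + z) - 5 = -5 + y + z)
(-36 - 34)*w(x(3, 3), 13) - 127 = (-36 - 34)*(-5 + 1/3 + 13) - 127 = -70*(-5 + 1/3 + 13) - 127 = -70*25/3 - 127 = -1750/3 - 127 = -2131/3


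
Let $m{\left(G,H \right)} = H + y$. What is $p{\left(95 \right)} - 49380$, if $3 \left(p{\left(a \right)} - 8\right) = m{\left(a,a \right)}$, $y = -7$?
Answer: $- \frac{148028}{3} \approx -49343.0$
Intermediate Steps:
$m{\left(G,H \right)} = -7 + H$ ($m{\left(G,H \right)} = H - 7 = -7 + H$)
$p{\left(a \right)} = \frac{17}{3} + \frac{a}{3}$ ($p{\left(a \right)} = 8 + \frac{-7 + a}{3} = 8 + \left(- \frac{7}{3} + \frac{a}{3}\right) = \frac{17}{3} + \frac{a}{3}$)
$p{\left(95 \right)} - 49380 = \left(\frac{17}{3} + \frac{1}{3} \cdot 95\right) - 49380 = \left(\frac{17}{3} + \frac{95}{3}\right) - 49380 = \frac{112}{3} - 49380 = - \frac{148028}{3}$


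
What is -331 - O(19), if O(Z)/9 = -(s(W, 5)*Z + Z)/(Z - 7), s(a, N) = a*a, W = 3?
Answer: -377/2 ≈ -188.50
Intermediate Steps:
s(a, N) = a**2
O(Z) = -90*Z/(-7 + Z) (O(Z) = 9*(-(3**2*Z + Z)/(Z - 7)) = 9*(-(9*Z + Z)/(-7 + Z)) = 9*(-10*Z/(-7 + Z)) = -90*Z/(-7 + Z))
-331 - O(19) = -331 - (-90)*19/(-7 + 19) = -331 - (-90)*19/12 = -331 - 1*(-285/2) = -331 + 285/2 = -377/2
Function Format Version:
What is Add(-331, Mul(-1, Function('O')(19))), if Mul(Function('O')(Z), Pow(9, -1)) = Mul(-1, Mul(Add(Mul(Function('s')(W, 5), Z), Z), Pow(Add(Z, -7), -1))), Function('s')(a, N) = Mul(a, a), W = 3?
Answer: Rational(-377, 2) ≈ -188.50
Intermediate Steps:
Function('s')(a, N) = Pow(a, 2)
Function('O')(Z) = Mul(-90, Z, Pow(Add(-7, Z), -1)) (Function('O')(Z) = Mul(9, Mul(-1, Mul(Add(Mul(Pow(3, 2), Z), Z), Pow(Add(Z, -7), -1)))) = Mul(9, Mul(-1, Mul(Add(Mul(9, Z), Z), Pow(Add(-7, Z), -1)))) = Mul(9, Mul(-1, Mul(Mul(10, Z), Pow(Add(-7, Z), -1)))) = Mul(9, Mul(-1, Mul(10, Z, Pow(Add(-7, Z), -1)))) = Mul(9, Mul(-10, Z, Pow(Add(-7, Z), -1))) = Mul(-90, Z, Pow(Add(-7, Z), -1)))
Add(-331, Mul(-1, Function('O')(19))) = Add(-331, Mul(-1, Mul(-90, 19, Pow(Add(-7, 19), -1)))) = Add(-331, Mul(-1, Mul(-90, 19, Pow(12, -1)))) = Add(-331, Mul(-1, Mul(-90, 19, Rational(1, 12)))) = Add(-331, Mul(-1, Rational(-285, 2))) = Add(-331, Rational(285, 2)) = Rational(-377, 2)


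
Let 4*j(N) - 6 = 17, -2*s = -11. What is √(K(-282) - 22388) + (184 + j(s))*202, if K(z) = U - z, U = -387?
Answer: 76659/2 + I*√22493 ≈ 38330.0 + 149.98*I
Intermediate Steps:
s = 11/2 (s = -½*(-11) = 11/2 ≈ 5.5000)
j(N) = 23/4 (j(N) = 3/2 + (¼)*17 = 3/2 + 17/4 = 23/4)
K(z) = -387 - z
√(K(-282) - 22388) + (184 + j(s))*202 = √((-387 - 1*(-282)) - 22388) + (184 + 23/4)*202 = √((-387 + 282) - 22388) + (759/4)*202 = √(-105 - 22388) + 76659/2 = √(-22493) + 76659/2 = I*√22493 + 76659/2 = 76659/2 + I*√22493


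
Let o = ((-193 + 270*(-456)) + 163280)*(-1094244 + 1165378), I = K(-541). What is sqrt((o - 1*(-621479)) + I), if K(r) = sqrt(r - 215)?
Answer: sqrt(2843634057 + 6*I*sqrt(21)) ≈ 53326.0 + 0.e-4*I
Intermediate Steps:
K(r) = sqrt(-215 + r)
I = 6*I*sqrt(21) (I = sqrt(-215 - 541) = sqrt(-756) = 6*I*sqrt(21) ≈ 27.495*I)
o = 2843012578 (o = ((-193 - 123120) + 163280)*71134 = (-123313 + 163280)*71134 = 39967*71134 = 2843012578)
sqrt((o - 1*(-621479)) + I) = sqrt((2843012578 - 1*(-621479)) + 6*I*sqrt(21)) = sqrt((2843012578 + 621479) + 6*I*sqrt(21)) = sqrt(2843634057 + 6*I*sqrt(21))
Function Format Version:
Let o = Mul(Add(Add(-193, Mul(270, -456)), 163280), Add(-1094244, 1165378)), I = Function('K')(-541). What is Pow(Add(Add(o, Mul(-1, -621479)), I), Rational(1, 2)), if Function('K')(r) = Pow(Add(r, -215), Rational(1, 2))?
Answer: Pow(Add(2843634057, Mul(6, I, Pow(21, Rational(1, 2)))), Rational(1, 2)) ≈ Add(53326., Mul(0.e-4, I))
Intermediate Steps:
Function('K')(r) = Pow(Add(-215, r), Rational(1, 2))
I = Mul(6, I, Pow(21, Rational(1, 2))) (I = Pow(Add(-215, -541), Rational(1, 2)) = Pow(-756, Rational(1, 2)) = Mul(6, I, Pow(21, Rational(1, 2))) ≈ Mul(27.495, I))
o = 2843012578 (o = Mul(Add(Add(-193, -123120), 163280), 71134) = Mul(Add(-123313, 163280), 71134) = Mul(39967, 71134) = 2843012578)
Pow(Add(Add(o, Mul(-1, -621479)), I), Rational(1, 2)) = Pow(Add(Add(2843012578, Mul(-1, -621479)), Mul(6, I, Pow(21, Rational(1, 2)))), Rational(1, 2)) = Pow(Add(Add(2843012578, 621479), Mul(6, I, Pow(21, Rational(1, 2)))), Rational(1, 2)) = Pow(Add(2843634057, Mul(6, I, Pow(21, Rational(1, 2)))), Rational(1, 2))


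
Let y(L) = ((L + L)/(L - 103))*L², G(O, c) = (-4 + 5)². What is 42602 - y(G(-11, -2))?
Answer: 2172703/51 ≈ 42602.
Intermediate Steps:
G(O, c) = 1 (G(O, c) = 1² = 1)
y(L) = 2*L³/(-103 + L) (y(L) = ((2*L)/(-103 + L))*L² = (2*L/(-103 + L))*L² = 2*L³/(-103 + L))
42602 - y(G(-11, -2)) = 42602 - 2*1³/(-103 + 1) = 42602 - 2/(-102) = 42602 - 2*(-1)/102 = 42602 - 1*(-1/51) = 42602 + 1/51 = 2172703/51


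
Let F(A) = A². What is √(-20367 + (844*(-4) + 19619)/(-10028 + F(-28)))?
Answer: I*√435135396001/4622 ≈ 142.72*I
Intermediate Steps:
√(-20367 + (844*(-4) + 19619)/(-10028 + F(-28))) = √(-20367 + (844*(-4) + 19619)/(-10028 + (-28)²)) = √(-20367 + (-3376 + 19619)/(-10028 + 784)) = √(-20367 + 16243/(-9244)) = √(-20367 + 16243*(-1/9244)) = √(-20367 - 16243/9244) = √(-188288791/9244) = I*√435135396001/4622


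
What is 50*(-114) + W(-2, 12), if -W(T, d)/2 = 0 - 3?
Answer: -5694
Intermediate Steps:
W(T, d) = 6 (W(T, d) = -2*(0 - 3) = -2*(-3) = 6)
50*(-114) + W(-2, 12) = 50*(-114) + 6 = -5700 + 6 = -5694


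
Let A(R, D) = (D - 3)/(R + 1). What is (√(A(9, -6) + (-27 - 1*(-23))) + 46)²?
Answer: 21111/10 + 322*I*√10/5 ≈ 2111.1 + 203.65*I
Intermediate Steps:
A(R, D) = (-3 + D)/(1 + R)
(√(A(9, -6) + (-27 - 1*(-23))) + 46)² = (√((-3 - 6)/(1 + 9) + (-27 - 1*(-23))) + 46)² = (√(-9/10 + (-27 + 23)) + 46)² = (√((⅒)*(-9) - 4) + 46)² = (√(-9/10 - 4) + 46)² = (√(-49/10) + 46)² = (7*I*√10/10 + 46)² = (46 + 7*I*√10/10)²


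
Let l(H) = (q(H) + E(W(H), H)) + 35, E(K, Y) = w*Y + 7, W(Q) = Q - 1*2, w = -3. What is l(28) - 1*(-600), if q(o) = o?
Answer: 586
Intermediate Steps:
W(Q) = -2 + Q (W(Q) = Q - 2 = -2 + Q)
E(K, Y) = 7 - 3*Y (E(K, Y) = -3*Y + 7 = 7 - 3*Y)
l(H) = 42 - 2*H (l(H) = (H + (7 - 3*H)) + 35 = (7 - 2*H) + 35 = 42 - 2*H)
l(28) - 1*(-600) = (42 - 2*28) - 1*(-600) = (42 - 56) + 600 = -14 + 600 = 586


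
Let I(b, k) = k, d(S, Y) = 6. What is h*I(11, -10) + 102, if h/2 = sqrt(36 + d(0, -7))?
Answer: 102 - 20*sqrt(42) ≈ -27.615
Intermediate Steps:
h = 2*sqrt(42) (h = 2*sqrt(36 + 6) = 2*sqrt(42) ≈ 12.961)
h*I(11, -10) + 102 = (2*sqrt(42))*(-10) + 102 = -20*sqrt(42) + 102 = 102 - 20*sqrt(42)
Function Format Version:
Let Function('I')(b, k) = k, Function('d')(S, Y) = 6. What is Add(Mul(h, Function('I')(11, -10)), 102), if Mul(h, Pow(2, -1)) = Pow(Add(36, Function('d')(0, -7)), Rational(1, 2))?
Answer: Add(102, Mul(-20, Pow(42, Rational(1, 2)))) ≈ -27.615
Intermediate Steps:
h = Mul(2, Pow(42, Rational(1, 2))) (h = Mul(2, Pow(Add(36, 6), Rational(1, 2))) = Mul(2, Pow(42, Rational(1, 2))) ≈ 12.961)
Add(Mul(h, Function('I')(11, -10)), 102) = Add(Mul(Mul(2, Pow(42, Rational(1, 2))), -10), 102) = Add(Mul(-20, Pow(42, Rational(1, 2))), 102) = Add(102, Mul(-20, Pow(42, Rational(1, 2))))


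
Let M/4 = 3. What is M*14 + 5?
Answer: 173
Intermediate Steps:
M = 12 (M = 4*3 = 12)
M*14 + 5 = 12*14 + 5 = 168 + 5 = 173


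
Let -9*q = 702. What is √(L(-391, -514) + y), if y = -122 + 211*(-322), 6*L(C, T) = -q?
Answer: I*√68051 ≈ 260.87*I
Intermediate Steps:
q = -78 (q = -⅑*702 = -78)
L(C, T) = 13 (L(C, T) = (-1*(-78))/6 = (⅙)*78 = 13)
y = -68064 (y = -122 - 67942 = -68064)
√(L(-391, -514) + y) = √(13 - 68064) = √(-68051) = I*√68051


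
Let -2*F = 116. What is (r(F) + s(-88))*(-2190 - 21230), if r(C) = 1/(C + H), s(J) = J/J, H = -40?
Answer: -1135870/49 ≈ -23181.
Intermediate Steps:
F = -58 (F = -½*116 = -58)
s(J) = 1
r(C) = 1/(-40 + C) (r(C) = 1/(C - 40) = 1/(-40 + C))
(r(F) + s(-88))*(-2190 - 21230) = (1/(-40 - 58) + 1)*(-2190 - 21230) = (1/(-98) + 1)*(-23420) = (-1/98 + 1)*(-23420) = (97/98)*(-23420) = -1135870/49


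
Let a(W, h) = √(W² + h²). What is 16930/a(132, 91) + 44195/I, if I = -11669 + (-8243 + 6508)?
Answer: -44195/13404 + 3386*√25705/5141 ≈ 102.30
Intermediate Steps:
I = -13404 (I = -11669 - 1735 = -13404)
16930/a(132, 91) + 44195/I = 16930/(√(132² + 91²)) + 44195/(-13404) = 16930/(√(17424 + 8281)) + 44195*(-1/13404) = 16930/(√25705) - 44195/13404 = 16930*(√25705/25705) - 44195/13404 = 3386*√25705/5141 - 44195/13404 = -44195/13404 + 3386*√25705/5141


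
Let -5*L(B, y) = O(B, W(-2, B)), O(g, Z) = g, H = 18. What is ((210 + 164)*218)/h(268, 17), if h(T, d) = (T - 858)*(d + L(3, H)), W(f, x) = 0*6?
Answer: -20383/2419 ≈ -8.4262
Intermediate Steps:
W(f, x) = 0
L(B, y) = -B/5
h(T, d) = (-858 + T)*(-⅗ + d) (h(T, d) = (T - 858)*(d - ⅕*3) = (-858 + T)*(d - ⅗) = (-858 + T)*(-⅗ + d))
((210 + 164)*218)/h(268, 17) = ((210 + 164)*218)/(2574/5 - 858*17 - ⅗*268 + 268*17) = (374*218)/(2574/5 - 14586 - 804/5 + 4556) = 81532/(-9676) = 81532*(-1/9676) = -20383/2419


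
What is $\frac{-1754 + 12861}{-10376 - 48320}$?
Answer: $- \frac{383}{2024} \approx -0.18923$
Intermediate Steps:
$\frac{-1754 + 12861}{-10376 - 48320} = \frac{11107}{-58696} = 11107 \left(- \frac{1}{58696}\right) = - \frac{383}{2024}$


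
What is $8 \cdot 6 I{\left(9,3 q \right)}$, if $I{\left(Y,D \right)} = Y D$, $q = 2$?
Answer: $2592$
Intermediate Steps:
$I{\left(Y,D \right)} = D Y$
$8 \cdot 6 I{\left(9,3 q \right)} = 8 \cdot 6 \cdot 3 \cdot 2 \cdot 9 = 48 \cdot 6 \cdot 9 = 48 \cdot 54 = 2592$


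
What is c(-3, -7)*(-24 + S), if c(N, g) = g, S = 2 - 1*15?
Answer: 259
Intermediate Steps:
S = -13 (S = 2 - 15 = -13)
c(-3, -7)*(-24 + S) = -7*(-24 - 13) = -7*(-37) = 259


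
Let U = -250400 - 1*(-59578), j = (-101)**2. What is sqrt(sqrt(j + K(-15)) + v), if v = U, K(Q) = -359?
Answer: sqrt(-190822 + sqrt(9842)) ≈ 436.72*I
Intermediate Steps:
j = 10201
U = -190822 (U = -250400 + 59578 = -190822)
v = -190822
sqrt(sqrt(j + K(-15)) + v) = sqrt(sqrt(10201 - 359) - 190822) = sqrt(sqrt(9842) - 190822) = sqrt(-190822 + sqrt(9842))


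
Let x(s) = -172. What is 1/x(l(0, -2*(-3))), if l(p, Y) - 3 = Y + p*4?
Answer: -1/172 ≈ -0.0058140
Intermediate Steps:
l(p, Y) = 3 + Y + 4*p (l(p, Y) = 3 + (Y + p*4) = 3 + (Y + 4*p) = 3 + Y + 4*p)
1/x(l(0, -2*(-3))) = 1/(-172) = -1/172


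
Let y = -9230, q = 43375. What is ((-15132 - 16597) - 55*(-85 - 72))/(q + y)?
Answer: -23094/34145 ≈ -0.67635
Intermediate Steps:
((-15132 - 16597) - 55*(-85 - 72))/(q + y) = ((-15132 - 16597) - 55*(-85 - 72))/(43375 - 9230) = (-31729 - 55*(-157))/34145 = (-31729 + 8635)*(1/34145) = -23094*1/34145 = -23094/34145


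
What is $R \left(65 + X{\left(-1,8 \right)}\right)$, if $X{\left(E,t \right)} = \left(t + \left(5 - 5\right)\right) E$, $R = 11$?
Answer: $627$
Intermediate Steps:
$X{\left(E,t \right)} = E t$ ($X{\left(E,t \right)} = \left(t + \left(5 - 5\right)\right) E = \left(t + 0\right) E = t E = E t$)
$R \left(65 + X{\left(-1,8 \right)}\right) = 11 \left(65 - 8\right) = 11 \cdot 57 = 627$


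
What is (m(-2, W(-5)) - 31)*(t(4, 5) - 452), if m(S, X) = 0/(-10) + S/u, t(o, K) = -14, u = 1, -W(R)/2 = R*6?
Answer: 15378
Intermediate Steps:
W(R) = -12*R (W(R) = -2*R*6 = -12*R)
m(S, X) = S (m(S, X) = 0/(-10) + S/1 = 0*(-1/10) + S*1 = 0 + S = S)
(m(-2, W(-5)) - 31)*(t(4, 5) - 452) = (-2 - 31)*(-14 - 452) = -33*(-466) = 15378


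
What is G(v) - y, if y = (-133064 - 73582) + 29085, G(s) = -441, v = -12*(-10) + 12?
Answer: 177120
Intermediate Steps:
v = 132 (v = 120 + 12 = 132)
y = -177561 (y = -206646 + 29085 = -177561)
G(v) - y = -441 - 1*(-177561) = -441 + 177561 = 177120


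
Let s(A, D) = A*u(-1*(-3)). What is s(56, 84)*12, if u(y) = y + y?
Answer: 4032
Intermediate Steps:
u(y) = 2*y
s(A, D) = 6*A (s(A, D) = A*(2*(-1*(-3))) = A*(2*3) = A*6 = 6*A)
s(56, 84)*12 = (6*56)*12 = 336*12 = 4032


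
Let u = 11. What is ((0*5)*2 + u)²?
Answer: 121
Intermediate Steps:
((0*5)*2 + u)² = ((0*5)*2 + 11)² = (0*2 + 11)² = (0 + 11)² = 11² = 121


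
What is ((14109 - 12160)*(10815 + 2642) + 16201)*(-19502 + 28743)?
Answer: 242519824454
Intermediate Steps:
((14109 - 12160)*(10815 + 2642) + 16201)*(-19502 + 28743) = (1949*13457 + 16201)*9241 = (26227693 + 16201)*9241 = 26243894*9241 = 242519824454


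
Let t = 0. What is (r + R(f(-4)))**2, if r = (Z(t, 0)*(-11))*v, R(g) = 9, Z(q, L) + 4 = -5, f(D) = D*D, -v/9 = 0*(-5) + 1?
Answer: 777924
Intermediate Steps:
v = -9 (v = -9*(0*(-5) + 1) = -9*(0 + 1) = -9*1 = -9)
f(D) = D**2
Z(q, L) = -9 (Z(q, L) = -4 - 5 = -9)
r = -891 (r = -9*(-11)*(-9) = 99*(-9) = -891)
(r + R(f(-4)))**2 = (-891 + 9)**2 = (-882)**2 = 777924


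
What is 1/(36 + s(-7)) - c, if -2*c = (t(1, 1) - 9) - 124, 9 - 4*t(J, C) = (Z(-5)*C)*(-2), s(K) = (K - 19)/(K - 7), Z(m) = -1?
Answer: -139069/2120 ≈ -65.599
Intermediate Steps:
s(K) = (-19 + K)/(-7 + K)
t(J, C) = 9/4 - C/2 (t(J, C) = 9/4 - (-C)*(-2)/4 = 9/4 - C/2)
c = 525/8 (c = -(((9/4 - 1/2*1) - 9) - 124)/2 = -(((9/4 - 1/2) - 9) - 124)/2 = -((7/4 - 9) - 124)/2 = -(-29/4 - 124)/2 = -1/2*(-525/4) = 525/8 ≈ 65.625)
1/(36 + s(-7)) - c = 1/(36 + (-19 - 7)/(-7 - 7)) - 1*525/8 = 1/(36 - 26/(-14)) - 525/8 = 1/(36 - 1/14*(-26)) - 525/8 = 1/(36 + 13/7) - 525/8 = 1/(265/7) - 525/8 = 7/265 - 525/8 = -139069/2120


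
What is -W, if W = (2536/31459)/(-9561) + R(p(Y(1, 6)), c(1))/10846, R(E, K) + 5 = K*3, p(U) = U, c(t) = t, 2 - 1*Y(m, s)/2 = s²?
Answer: 314532227/1631127223077 ≈ 0.00019283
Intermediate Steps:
Y(m, s) = 4 - 2*s²
R(E, K) = -5 + 3*K (R(E, K) = -5 + K*3 = -5 + 3*K)
W = -314532227/1631127223077 (W = (2536/31459)/(-9561) + (-5 + 3*1)/10846 = (2536*(1/31459))*(-1/9561) + (-5 + 3)*(1/10846) = (2536/31459)*(-1/9561) - 2*1/10846 = -2536/300779499 - 1/5423 = -314532227/1631127223077 ≈ -0.00019283)
-W = -1*(-314532227/1631127223077) = 314532227/1631127223077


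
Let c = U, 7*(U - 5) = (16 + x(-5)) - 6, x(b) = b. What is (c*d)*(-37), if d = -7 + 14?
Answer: -1480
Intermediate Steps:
d = 7
U = 40/7 (U = 5 + ((16 - 5) - 6)/7 = 5 + (11 - 6)/7 = 5 + (⅐)*5 = 5 + 5/7 = 40/7 ≈ 5.7143)
c = 40/7 ≈ 5.7143
(c*d)*(-37) = ((40/7)*7)*(-37) = 40*(-37) = -1480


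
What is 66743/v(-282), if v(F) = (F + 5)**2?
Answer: 66743/76729 ≈ 0.86985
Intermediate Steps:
v(F) = (5 + F)**2
66743/v(-282) = 66743/((5 - 282)**2) = 66743/((-277)**2) = 66743/76729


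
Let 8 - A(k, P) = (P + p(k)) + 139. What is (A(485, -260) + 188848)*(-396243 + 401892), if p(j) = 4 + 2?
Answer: 1067497179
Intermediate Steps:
p(j) = 6
A(k, P) = -137 - P (A(k, P) = 8 - ((P + 6) + 139) = 8 - ((6 + P) + 139) = 8 - (145 + P) = 8 + (-145 - P) = -137 - P)
(A(485, -260) + 188848)*(-396243 + 401892) = ((-137 - 1*(-260)) + 188848)*(-396243 + 401892) = ((-137 + 260) + 188848)*5649 = (123 + 188848)*5649 = 188971*5649 = 1067497179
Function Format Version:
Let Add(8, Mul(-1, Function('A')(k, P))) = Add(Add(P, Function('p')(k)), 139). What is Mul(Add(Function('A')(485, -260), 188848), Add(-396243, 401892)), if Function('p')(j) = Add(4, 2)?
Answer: 1067497179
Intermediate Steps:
Function('p')(j) = 6
Function('A')(k, P) = Add(-137, Mul(-1, P)) (Function('A')(k, P) = Add(8, Mul(-1, Add(Add(P, 6), 139))) = Add(8, Mul(-1, Add(Add(6, P), 139))) = Add(8, Mul(-1, Add(145, P))) = Add(8, Add(-145, Mul(-1, P))) = Add(-137, Mul(-1, P)))
Mul(Add(Function('A')(485, -260), 188848), Add(-396243, 401892)) = Mul(Add(Add(-137, Mul(-1, -260)), 188848), Add(-396243, 401892)) = Mul(Add(Add(-137, 260), 188848), 5649) = Mul(Add(123, 188848), 5649) = Mul(188971, 5649) = 1067497179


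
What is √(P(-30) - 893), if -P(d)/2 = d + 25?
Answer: I*√883 ≈ 29.715*I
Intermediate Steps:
P(d) = -50 - 2*d (P(d) = -2*(d + 25) = -2*(25 + d) = -50 - 2*d)
√(P(-30) - 893) = √((-50 - 2*(-30)) - 893) = √((-50 + 60) - 893) = √(10 - 893) = √(-883) = I*√883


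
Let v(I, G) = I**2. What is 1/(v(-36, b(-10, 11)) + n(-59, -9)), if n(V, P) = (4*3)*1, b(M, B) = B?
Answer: 1/1308 ≈ 0.00076453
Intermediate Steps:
n(V, P) = 12 (n(V, P) = 12*1 = 12)
1/(v(-36, b(-10, 11)) + n(-59, -9)) = 1/((-36)**2 + 12) = 1/(1296 + 12) = 1/1308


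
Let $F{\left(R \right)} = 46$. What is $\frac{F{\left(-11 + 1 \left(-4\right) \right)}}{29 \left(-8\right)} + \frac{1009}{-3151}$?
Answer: $- \frac{189517}{365516} \approx -0.51849$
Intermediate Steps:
$\frac{F{\left(-11 + 1 \left(-4\right) \right)}}{29 \left(-8\right)} + \frac{1009}{-3151} = \frac{46}{29 \left(-8\right)} + \frac{1009}{-3151} = \frac{46}{-232} + 1009 \left(- \frac{1}{3151}\right) = 46 \left(- \frac{1}{232}\right) - \frac{1009}{3151} = - \frac{23}{116} - \frac{1009}{3151} = - \frac{189517}{365516}$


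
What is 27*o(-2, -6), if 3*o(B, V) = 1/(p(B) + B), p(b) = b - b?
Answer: -9/2 ≈ -4.5000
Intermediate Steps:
p(b) = 0
o(B, V) = 1/(3*B) (o(B, V) = 1/(3*(0 + B)) = 1/(3*B))
27*o(-2, -6) = 27*((1/3)/(-2)) = 27*((1/3)*(-1/2)) = 27*(-1/6) = -9/2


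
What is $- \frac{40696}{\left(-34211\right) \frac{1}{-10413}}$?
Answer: $- \frac{423767448}{34211} \approx -12387.0$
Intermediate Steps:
$- \frac{40696}{\left(-34211\right) \frac{1}{-10413}} = - \frac{40696}{\left(-34211\right) \left(- \frac{1}{10413}\right)} = - \frac{40696}{\frac{34211}{10413}} = \left(-40696\right) \frac{10413}{34211} = - \frac{423767448}{34211}$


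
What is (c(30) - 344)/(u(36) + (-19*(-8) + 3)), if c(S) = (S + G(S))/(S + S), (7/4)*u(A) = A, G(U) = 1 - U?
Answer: -144473/73740 ≈ -1.9592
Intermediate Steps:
u(A) = 4*A/7
c(S) = 1/(2*S) (c(S) = (S + (1 - S))/(S + S) = 1/(2*S))
(c(30) - 344)/(u(36) + (-19*(-8) + 3)) = ((½)/30 - 344)/((4/7)*36 + (-19*(-8) + 3)) = ((½)*(1/30) - 344)/(144/7 + (152 + 3)) = (1/60 - 344)/(144/7 + 155) = -20639/(60*1229/7) = -20639/60*7/1229 = -144473/73740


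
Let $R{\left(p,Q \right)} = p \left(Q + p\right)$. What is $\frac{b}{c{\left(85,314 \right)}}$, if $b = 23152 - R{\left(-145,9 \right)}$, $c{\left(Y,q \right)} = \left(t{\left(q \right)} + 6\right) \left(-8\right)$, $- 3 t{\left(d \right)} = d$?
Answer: $\frac{1287}{296} \approx 4.348$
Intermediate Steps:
$t{\left(d \right)} = - \frac{d}{3}$
$c{\left(Y,q \right)} = -48 + \frac{8 q}{3}$ ($c{\left(Y,q \right)} = \left(- \frac{q}{3} + 6\right) \left(-8\right) = \left(6 - \frac{q}{3}\right) \left(-8\right) = -48 + \frac{8 q}{3}$)
$b = 3432$ ($b = 23152 - - 145 \left(9 - 145\right) = 23152 - \left(-145\right) \left(-136\right) = 23152 - 19720 = 3432$)
$\frac{b}{c{\left(85,314 \right)}} = \frac{3432}{-48 + \frac{8}{3} \cdot 314} = \frac{3432}{-48 + \frac{2512}{3}} = \frac{3432}{\frac{2368}{3}} = 3432 \cdot \frac{3}{2368} = \frac{1287}{296}$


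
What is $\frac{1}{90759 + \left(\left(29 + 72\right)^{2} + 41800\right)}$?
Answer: $\frac{1}{142760} \approx 7.0048 \cdot 10^{-6}$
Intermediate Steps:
$\frac{1}{90759 + \left(\left(29 + 72\right)^{2} + 41800\right)} = \frac{1}{90759 + \left(101^{2} + 41800\right)} = \frac{1}{90759 + \left(10201 + 41800\right)} = \frac{1}{90759 + 52001} = \frac{1}{142760}$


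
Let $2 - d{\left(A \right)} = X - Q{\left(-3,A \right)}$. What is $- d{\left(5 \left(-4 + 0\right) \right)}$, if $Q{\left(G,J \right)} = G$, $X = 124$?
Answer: $125$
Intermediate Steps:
$d{\left(A \right)} = -125$ ($d{\left(A \right)} = 2 - \left(124 - -3\right) = 2 - \left(124 + 3\right) = 2 - 127 = -125$)
$- d{\left(5 \left(-4 + 0\right) \right)} = \left(-1\right) \left(-125\right) = 125$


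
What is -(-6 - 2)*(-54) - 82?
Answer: -514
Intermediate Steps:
-(-6 - 2)*(-54) - 82 = -1*(-8)*(-54) - 82 = 8*(-54) - 82 = -432 - 82 = -514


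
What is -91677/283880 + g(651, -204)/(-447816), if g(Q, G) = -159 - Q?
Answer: -36191919/112700360 ≈ -0.32113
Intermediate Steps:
-91677/283880 + g(651, -204)/(-447816) = -91677/283880 + (-159 - 1*651)/(-447816) = -91677*1/283880 + (-159 - 651)*(-1/447816) = -91677/283880 - 810*(-1/447816) = -91677/283880 + 135/74636 = -36191919/112700360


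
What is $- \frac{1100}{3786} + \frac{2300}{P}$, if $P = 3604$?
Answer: $\frac{592925}{1705593} \approx 0.34764$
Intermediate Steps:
$- \frac{1100}{3786} + \frac{2300}{P} = - \frac{1100}{3786} + \frac{2300}{3604} = \left(-1100\right) \frac{1}{3786} + 2300 \cdot \frac{1}{3604} = - \frac{550}{1893} + \frac{575}{901} = \frac{592925}{1705593}$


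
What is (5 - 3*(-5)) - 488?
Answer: -468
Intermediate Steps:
(5 - 3*(-5)) - 488 = (5 + 15) - 488 = 20 - 488 = -468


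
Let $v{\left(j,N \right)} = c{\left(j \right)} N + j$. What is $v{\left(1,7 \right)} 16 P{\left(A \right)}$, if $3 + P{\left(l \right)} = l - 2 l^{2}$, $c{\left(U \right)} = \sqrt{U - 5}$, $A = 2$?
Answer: $-144 - 2016 i \approx -144.0 - 2016.0 i$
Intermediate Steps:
$c{\left(U \right)} = \sqrt{-5 + U}$
$v{\left(j,N \right)} = j + N \sqrt{-5 + j}$ ($v{\left(j,N \right)} = \sqrt{-5 + j} N + j = N \sqrt{-5 + j} + j = j + N \sqrt{-5 + j}$)
$P{\left(l \right)} = -3 + l - 2 l^{2}$ ($P{\left(l \right)} = -3 - \left(- l + 2 l^{2}\right) = -3 + l - 2 l^{2}$)
$v{\left(1,7 \right)} 16 P{\left(A \right)} = \left(1 + 7 \sqrt{-5 + 1}\right) 16 \left(-3 + 2 - 2 \cdot 2^{2}\right) = \left(1 + 7 \sqrt{-4}\right) 16 \left(-3 + 2 - 8\right) = \left(1 + 7 \cdot 2 i\right) 16 \left(-3 + 2 - 8\right) = \left(1 + 14 i\right) 16 \left(-9\right) = \left(16 + 224 i\right) \left(-9\right) = -144 - 2016 i$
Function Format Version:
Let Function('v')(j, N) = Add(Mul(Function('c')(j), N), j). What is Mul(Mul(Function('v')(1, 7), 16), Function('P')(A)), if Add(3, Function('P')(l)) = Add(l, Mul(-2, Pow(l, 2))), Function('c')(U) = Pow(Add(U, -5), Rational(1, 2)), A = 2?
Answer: Add(-144, Mul(-2016, I)) ≈ Add(-144.00, Mul(-2016.0, I))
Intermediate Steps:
Function('c')(U) = Pow(Add(-5, U), Rational(1, 2))
Function('v')(j, N) = Add(j, Mul(N, Pow(Add(-5, j), Rational(1, 2)))) (Function('v')(j, N) = Add(Mul(Pow(Add(-5, j), Rational(1, 2)), N), j) = Add(Mul(N, Pow(Add(-5, j), Rational(1, 2))), j) = Add(j, Mul(N, Pow(Add(-5, j), Rational(1, 2)))))
Function('P')(l) = Add(-3, l, Mul(-2, Pow(l, 2))) (Function('P')(l) = Add(-3, Add(l, Mul(-2, Pow(l, 2)))) = Add(-3, l, Mul(-2, Pow(l, 2))))
Mul(Mul(Function('v')(1, 7), 16), Function('P')(A)) = Mul(Mul(Add(1, Mul(7, Pow(Add(-5, 1), Rational(1, 2)))), 16), Add(-3, 2, Mul(-2, Pow(2, 2)))) = Mul(Mul(Add(1, Mul(7, Pow(-4, Rational(1, 2)))), 16), Add(-3, 2, Mul(-2, 4))) = Mul(Mul(Add(1, Mul(7, Mul(2, I))), 16), Add(-3, 2, -8)) = Mul(Mul(Add(1, Mul(14, I)), 16), -9) = Mul(Add(16, Mul(224, I)), -9) = Add(-144, Mul(-2016, I))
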